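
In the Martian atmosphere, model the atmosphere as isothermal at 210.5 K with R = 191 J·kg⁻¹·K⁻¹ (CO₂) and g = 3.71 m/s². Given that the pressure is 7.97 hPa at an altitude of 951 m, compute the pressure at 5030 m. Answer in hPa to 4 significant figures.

P ≈ 5.470 hPa

Scale height: H = RT/g = 191 × 210.5 / 3.71 = 10837 m.
Between two levels, P₂ = P₁ exp(−Δz/H) with Δz = z₂ − z₁.
Δz = 5030.0 − 951.00 = 4079.0 m; Δz/H = 4079.0/10837 = 0.37640.
P₂ = 7.97 × exp(−0.37640) = 7.97 × 0.68633 = 5.4701 hPa.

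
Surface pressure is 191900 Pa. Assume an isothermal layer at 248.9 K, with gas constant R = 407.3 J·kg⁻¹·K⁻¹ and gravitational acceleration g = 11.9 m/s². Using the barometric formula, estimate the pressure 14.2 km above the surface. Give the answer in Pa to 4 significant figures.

Scale height: H = RT/g = 407.3 × 248.9 / 11.9 = 8519.1 m.
Barometric formula: P = P₀ exp(−z/H).
z/H = 14200/8519.1 = 1.6668; exp(−1.6668) = 0.18885.
P = 191900 × 0.18885 = 36240 Pa.

P ≈ 36240 Pa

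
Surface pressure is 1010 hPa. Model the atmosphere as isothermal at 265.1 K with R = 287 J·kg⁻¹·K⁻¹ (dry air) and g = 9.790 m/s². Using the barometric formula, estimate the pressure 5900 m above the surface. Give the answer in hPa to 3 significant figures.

Scale height: H = RT/g = 287 × 265.1 / 9.790 = 7771.6 m.
Barometric formula: P = P₀ exp(−z/H).
z/H = 5900.0/7771.6 = 0.75917; exp(−0.75917) = 0.46805.
P = 1010 × 0.46805 = 472.73 hPa.

P ≈ 473 hPa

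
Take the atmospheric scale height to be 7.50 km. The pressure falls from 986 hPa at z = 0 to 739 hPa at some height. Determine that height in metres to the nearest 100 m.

z ≈ 2200 m

Invert the barometric formula: z = H ln(P₀/P).
P₀/P = 986/739 = 1.3342; ln(1.3342) = 0.28833.
z = 7500.0 × 0.28833 = 2162.5 m.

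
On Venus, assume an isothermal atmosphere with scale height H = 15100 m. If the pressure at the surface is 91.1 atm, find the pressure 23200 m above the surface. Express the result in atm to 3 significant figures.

Barometric formula: P = P₀ exp(−z/H).
z/H = 23200/15100 = 1.5364; exp(−1.5364) = 0.21515.
P = 91.1 × 0.21515 = 19.600 atm.

P ≈ 19.6 atm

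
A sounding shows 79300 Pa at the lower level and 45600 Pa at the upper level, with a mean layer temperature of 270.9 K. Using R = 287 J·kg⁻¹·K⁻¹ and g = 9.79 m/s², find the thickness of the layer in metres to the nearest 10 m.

Hypsometric equation: Δz = (R T̄/g) ln(P₁/P₂).
R T̄/g = 287 × 270.9 / 9.79 = 7941.6 m.
ln(79300/45600) = ln(1.7390) = 0.55331.
Δz = 7941.6 × 0.55331 = 4394.2 m.

Δz ≈ 4390 m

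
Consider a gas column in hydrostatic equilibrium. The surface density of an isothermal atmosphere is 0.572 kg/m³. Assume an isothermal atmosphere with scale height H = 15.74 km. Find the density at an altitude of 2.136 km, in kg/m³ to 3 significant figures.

ρ ≈ 0.499 kg/m³

In an isothermal atmosphere, density decays like pressure: ρ = ρ₀ exp(−z/H).
z/H = 2136.0/15740 = 0.13571; exp(−0.13571) = 0.87310.
ρ = 0.572 × 0.87310 = 0.49941 kg/m³.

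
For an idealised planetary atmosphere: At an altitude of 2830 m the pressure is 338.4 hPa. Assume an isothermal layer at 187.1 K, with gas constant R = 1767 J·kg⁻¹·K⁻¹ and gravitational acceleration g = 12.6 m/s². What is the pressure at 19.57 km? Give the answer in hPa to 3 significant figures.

Scale height: H = RT/g = 1767 × 187.1 / 12.6 = 26239 m.
Between two levels, P₂ = P₁ exp(−Δz/H) with Δz = z₂ − z₁.
Δz = 19570 − 2830.0 = 16740 m; Δz/H = 16740/26239 = 0.63798.
P₂ = 338.4 × exp(−0.63798) = 338.4 × 0.52836 = 178.80 hPa.

P ≈ 179 hPa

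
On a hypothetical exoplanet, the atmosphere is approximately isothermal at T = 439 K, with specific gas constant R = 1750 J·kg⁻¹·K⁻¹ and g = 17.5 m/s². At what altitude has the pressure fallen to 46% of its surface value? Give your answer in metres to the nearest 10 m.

z ≈ 34090 m

Scale height: H = RT/g = 1750 × 439 / 17.5 = 43900 m.
Set P/P₀ = exp(−z/H) = 0.46, so z = −H ln(0.46).
−ln(0.46) = 0.77653; z = 43900 × 0.77653 = 34090 m.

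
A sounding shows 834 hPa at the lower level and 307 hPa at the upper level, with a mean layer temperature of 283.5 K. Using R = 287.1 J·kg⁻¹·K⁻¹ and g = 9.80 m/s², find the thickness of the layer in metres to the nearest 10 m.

Δz ≈ 8300 m

Hypsometric equation: Δz = (R T̄/g) ln(P₁/P₂).
R T̄/g = 287.1 × 283.5 / 9.80 = 8305.4 m.
ln(834/307) = ln(2.7166) = 0.99938.
Δz = 8305.4 × 0.99938 = 8300.3 m.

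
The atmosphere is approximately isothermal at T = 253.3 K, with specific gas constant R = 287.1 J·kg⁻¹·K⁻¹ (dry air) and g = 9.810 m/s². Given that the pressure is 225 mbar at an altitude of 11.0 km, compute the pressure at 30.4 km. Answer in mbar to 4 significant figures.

P ≈ 16.43 mbar

Scale height: H = RT/g = 287.1 × 253.3 / 9.810 = 7413.1 m.
Between two levels, P₂ = P₁ exp(−Δz/H) with Δz = z₂ − z₁.
Δz = 30400 − 11000 = 19400 m; Δz/H = 19400/7413.1 = 2.6170.
P₂ = 225 × exp(−2.6170) = 225 × 0.073022 = 16.430 mbar.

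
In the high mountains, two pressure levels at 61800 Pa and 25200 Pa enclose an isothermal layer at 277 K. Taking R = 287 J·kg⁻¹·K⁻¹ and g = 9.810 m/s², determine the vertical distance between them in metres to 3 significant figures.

Δz ≈ 7270 m

Hypsometric equation: Δz = (R T̄/g) ln(P₁/P₂).
R T̄/g = 287 × 277 / 9.810 = 8103.9 m.
ln(61800/25200) = ln(2.4524) = 0.89707.
Δz = 8103.9 × 0.89707 = 7269.8 m.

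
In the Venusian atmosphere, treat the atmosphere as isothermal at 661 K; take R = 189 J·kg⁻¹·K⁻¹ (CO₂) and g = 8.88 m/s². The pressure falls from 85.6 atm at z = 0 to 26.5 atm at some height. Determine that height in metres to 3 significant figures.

z ≈ 16500 m

Scale height: H = RT/g = 189 × 661 / 8.88 = 14069 m.
Invert the barometric formula: z = H ln(P₀/P).
P₀/P = 85.6/26.5 = 3.2302; ln(3.2302) = 1.1725.
z = 14069 × 1.1725 = 16496 m.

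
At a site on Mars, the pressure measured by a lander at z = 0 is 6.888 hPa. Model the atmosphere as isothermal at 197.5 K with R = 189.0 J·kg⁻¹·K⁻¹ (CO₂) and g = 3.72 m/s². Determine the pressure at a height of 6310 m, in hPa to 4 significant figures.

Scale height: H = RT/g = 189.0 × 197.5 / 3.72 = 10034 m.
Barometric formula: P = P₀ exp(−z/H).
z/H = 6310.0/10034 = 0.62886; exp(−0.62886) = 0.53320.
P = 6.888 × 0.53320 = 3.6727 hPa.

P ≈ 3.673 hPa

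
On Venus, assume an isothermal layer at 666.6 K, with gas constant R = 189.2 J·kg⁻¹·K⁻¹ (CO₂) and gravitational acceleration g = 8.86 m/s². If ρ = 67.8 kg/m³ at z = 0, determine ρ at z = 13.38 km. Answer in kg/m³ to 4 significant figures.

ρ ≈ 26.49 kg/m³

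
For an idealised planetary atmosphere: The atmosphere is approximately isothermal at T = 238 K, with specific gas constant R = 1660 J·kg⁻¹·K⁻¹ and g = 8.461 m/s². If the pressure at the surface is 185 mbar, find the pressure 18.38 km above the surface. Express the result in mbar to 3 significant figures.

P ≈ 125 mbar

Scale height: H = RT/g = 1660 × 238 / 8.461 = 46694 m.
Barometric formula: P = P₀ exp(−z/H).
z/H = 18380/46694 = 0.39363; exp(−0.39363) = 0.67460.
P = 185 × 0.67460 = 124.80 mbar.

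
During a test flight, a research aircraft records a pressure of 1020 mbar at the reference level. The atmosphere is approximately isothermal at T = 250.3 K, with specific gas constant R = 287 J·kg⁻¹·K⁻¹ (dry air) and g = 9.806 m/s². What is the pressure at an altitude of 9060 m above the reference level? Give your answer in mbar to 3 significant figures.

P ≈ 296 mbar

Scale height: H = RT/g = 287 × 250.3 / 9.806 = 7325.7 m.
Barometric formula: P = P₀ exp(−z/H).
z/H = 9060.0/7325.7 = 1.2367; exp(−1.2367) = 0.29034.
P = 1020 × 0.29034 = 296.15 mbar.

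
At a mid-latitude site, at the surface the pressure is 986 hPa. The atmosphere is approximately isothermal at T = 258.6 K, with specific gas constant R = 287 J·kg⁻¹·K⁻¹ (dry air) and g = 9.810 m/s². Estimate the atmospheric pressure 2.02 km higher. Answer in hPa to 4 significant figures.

P ≈ 755.0 hPa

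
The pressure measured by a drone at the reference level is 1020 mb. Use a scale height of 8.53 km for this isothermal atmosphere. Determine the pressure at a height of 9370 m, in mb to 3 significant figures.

P ≈ 340 mb

Barometric formula: P = P₀ exp(−z/H).
z/H = 9370.0/8530.0 = 1.0985; exp(−1.0985) = 0.33337.
P = 1020 × 0.33337 = 340.04 mb.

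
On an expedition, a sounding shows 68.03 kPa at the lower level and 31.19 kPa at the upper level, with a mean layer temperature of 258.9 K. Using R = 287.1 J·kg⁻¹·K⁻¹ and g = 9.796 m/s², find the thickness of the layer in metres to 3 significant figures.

Δz ≈ 5920 m

Hypsometric equation: Δz = (R T̄/g) ln(P₁/P₂).
R T̄/g = 287.1 × 258.9 / 9.796 = 7587.8 m.
ln(68.03/31.19) = ln(2.1811) = 0.77983.
Δz = 7587.8 × 0.77983 = 5917.2 m.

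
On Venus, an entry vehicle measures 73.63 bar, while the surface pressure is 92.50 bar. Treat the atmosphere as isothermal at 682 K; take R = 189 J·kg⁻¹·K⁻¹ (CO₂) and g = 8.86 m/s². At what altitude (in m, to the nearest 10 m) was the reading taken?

Scale height: H = RT/g = 189 × 682 / 8.86 = 14548 m.
Invert the barometric formula: z = H ln(P₀/P).
P₀/P = 92.50/73.63 = 1.2563; ln(1.2563) = 0.22817.
z = 14548 × 0.22817 = 3319.4 m.

z ≈ 3320 m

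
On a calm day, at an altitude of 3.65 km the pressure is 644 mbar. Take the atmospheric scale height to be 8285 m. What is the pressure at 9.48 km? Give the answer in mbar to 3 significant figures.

Between two levels, P₂ = P₁ exp(−Δz/H) with Δz = z₂ − z₁.
Δz = 9480.0 − 3650.0 = 5830.0 m; Δz/H = 5830.0/8285.0 = 0.70368.
P₂ = 644 × exp(−0.70368) = 644 × 0.49476 = 318.63 mbar.

P ≈ 319 mbar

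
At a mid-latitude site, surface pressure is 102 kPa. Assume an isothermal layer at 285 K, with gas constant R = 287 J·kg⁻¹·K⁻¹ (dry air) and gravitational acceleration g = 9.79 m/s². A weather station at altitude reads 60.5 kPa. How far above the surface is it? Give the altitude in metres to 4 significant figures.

Scale height: H = RT/g = 287 × 285 / 9.79 = 8355.0 m.
Invert the barometric formula: z = H ln(P₀/P).
P₀/P = 102/60.5 = 1.6860; ln(1.6860) = 0.52236.
z = 8355.0 × 0.52236 = 4364.3 m.

z ≈ 4364 m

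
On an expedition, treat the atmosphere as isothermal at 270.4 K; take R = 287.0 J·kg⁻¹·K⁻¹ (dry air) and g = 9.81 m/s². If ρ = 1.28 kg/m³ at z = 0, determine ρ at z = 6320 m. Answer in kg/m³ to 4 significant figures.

Scale height: H = RT/g = 287.0 × 270.4 / 9.81 = 7910.8 m.
In an isothermal atmosphere, density decays like pressure: ρ = ρ₀ exp(−z/H).
z/H = 6320.0/7910.8 = 0.79891; exp(−0.79891) = 0.44982.
ρ = 1.28 × 0.44982 = 0.57577 kg/m³.

ρ ≈ 0.5758 kg/m³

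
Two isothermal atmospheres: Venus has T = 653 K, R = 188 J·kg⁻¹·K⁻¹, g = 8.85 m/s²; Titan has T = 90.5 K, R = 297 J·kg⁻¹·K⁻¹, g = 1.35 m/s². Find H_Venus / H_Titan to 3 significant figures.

H_Venus/H_Titan ≈ 0.697

H = RT/g for each body.
H_Venus = 188 × 653 / 8.85 = 13872 m.
H_Titan = 297 × 90.5 / 1.35 = 19910 m.
H_Venus/H_Titan = 13872/19910 = 0.69674.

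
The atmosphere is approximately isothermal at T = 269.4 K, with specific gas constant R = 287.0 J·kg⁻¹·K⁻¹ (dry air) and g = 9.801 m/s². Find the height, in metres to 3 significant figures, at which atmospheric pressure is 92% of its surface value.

Scale height: H = RT/g = 287.0 × 269.4 / 9.801 = 7888.8 m.
Set P/P₀ = exp(−z/H) = 0.92, so z = −H ln(0.92).
−ln(0.92) = 0.083382; z = 7888.8 × 0.083382 = 657.78 m.

z ≈ 658 m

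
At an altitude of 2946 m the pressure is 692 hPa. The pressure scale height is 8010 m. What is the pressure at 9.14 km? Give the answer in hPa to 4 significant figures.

Between two levels, P₂ = P₁ exp(−Δz/H) with Δz = z₂ − z₁.
Δz = 9140.0 − 2946.0 = 6194.0 m; Δz/H = 6194.0/8010.0 = 0.77328.
P₂ = 692 × exp(−0.77328) = 692 × 0.46150 = 319.36 hPa.

P ≈ 319.4 hPa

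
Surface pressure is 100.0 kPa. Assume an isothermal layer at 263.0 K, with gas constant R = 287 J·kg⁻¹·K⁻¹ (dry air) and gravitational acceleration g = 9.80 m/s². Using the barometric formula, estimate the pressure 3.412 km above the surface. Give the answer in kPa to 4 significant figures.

Scale height: H = RT/g = 287 × 263.0 / 9.80 = 7702.1 m.
Barometric formula: P = P₀ exp(−z/H).
z/H = 3412.0/7702.1 = 0.44300; exp(−0.44300) = 0.64211.
P = 100.0 × 0.64211 = 64.211 kPa.

P ≈ 64.21 kPa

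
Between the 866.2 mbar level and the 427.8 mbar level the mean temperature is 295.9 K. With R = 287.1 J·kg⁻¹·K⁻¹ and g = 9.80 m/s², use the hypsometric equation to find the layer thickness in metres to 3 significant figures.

Hypsometric equation: Δz = (R T̄/g) ln(P₁/P₂).
R T̄/g = 287.1 × 295.9 / 9.80 = 8668.7 m.
ln(866.2/427.8) = ln(2.0248) = 0.70547.
Δz = 8668.7 × 0.70547 = 6115.5 m.

Δz ≈ 6120 m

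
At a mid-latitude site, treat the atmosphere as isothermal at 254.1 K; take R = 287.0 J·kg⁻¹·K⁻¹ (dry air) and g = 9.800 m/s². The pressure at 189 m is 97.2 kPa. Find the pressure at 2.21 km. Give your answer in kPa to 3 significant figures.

Scale height: H = RT/g = 287.0 × 254.1 / 9.800 = 7441.5 m.
Between two levels, P₂ = P₁ exp(−Δz/H) with Δz = z₂ − z₁.
Δz = 2210.0 − 189.00 = 2021.0 m; Δz/H = 2021.0/7441.5 = 0.27159.
P₂ = 97.2 × exp(−0.27159) = 97.2 × 0.76217 = 74.083 kPa.

P ≈ 74.1 kPa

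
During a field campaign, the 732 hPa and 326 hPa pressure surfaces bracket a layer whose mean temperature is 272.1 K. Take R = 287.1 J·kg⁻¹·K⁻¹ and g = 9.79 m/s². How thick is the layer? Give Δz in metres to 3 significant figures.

Hypsometric equation: Δz = (R T̄/g) ln(P₁/P₂).
R T̄/g = 287.1 × 272.1 / 9.79 = 7979.6 m.
ln(732/326) = ln(2.2454) = 0.80888.
Δz = 7979.6 × 0.80888 = 6454.5 m.

Δz ≈ 6450 m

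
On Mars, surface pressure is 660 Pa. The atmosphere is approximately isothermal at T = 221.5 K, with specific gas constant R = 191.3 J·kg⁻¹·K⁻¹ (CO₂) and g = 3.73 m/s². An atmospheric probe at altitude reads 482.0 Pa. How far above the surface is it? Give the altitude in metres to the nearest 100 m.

z ≈ 3600 m

Scale height: H = RT/g = 191.3 × 221.5 / 3.73 = 11360 m.
Invert the barometric formula: z = H ln(P₀/P).
P₀/P = 660/482.0 = 1.3693; ln(1.3693) = 0.31430.
z = 11360 × 0.31430 = 3570.4 m.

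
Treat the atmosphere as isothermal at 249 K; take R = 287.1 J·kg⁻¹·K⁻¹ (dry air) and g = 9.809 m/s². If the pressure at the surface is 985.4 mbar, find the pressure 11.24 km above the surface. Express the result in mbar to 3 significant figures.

Scale height: H = RT/g = 287.1 × 249 / 9.809 = 7288.0 m.
Barometric formula: P = P₀ exp(−z/H).
z/H = 11240/7288.0 = 1.5423; exp(−1.5423) = 0.21389.
P = 985.4 × 0.21389 = 210.77 mbar.

P ≈ 211 mbar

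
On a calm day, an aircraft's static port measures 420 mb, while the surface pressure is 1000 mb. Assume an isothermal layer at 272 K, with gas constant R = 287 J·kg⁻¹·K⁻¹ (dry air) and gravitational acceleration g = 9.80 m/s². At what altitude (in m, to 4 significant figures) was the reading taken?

Scale height: H = RT/g = 287 × 272 / 9.80 = 7965.7 m.
Invert the barometric formula: z = H ln(P₀/P).
P₀/P = 1000/420 = 2.3810; ln(2.3810) = 0.86752.
z = 7965.7 × 0.86752 = 6910.4 m.

z ≈ 6910 m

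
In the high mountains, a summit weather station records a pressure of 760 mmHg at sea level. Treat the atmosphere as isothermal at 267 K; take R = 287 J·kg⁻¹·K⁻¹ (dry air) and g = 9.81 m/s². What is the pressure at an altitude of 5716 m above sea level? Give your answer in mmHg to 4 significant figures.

Scale height: H = RT/g = 287 × 267 / 9.81 = 7811.3 m.
Barometric formula: P = P₀ exp(−z/H).
z/H = 5716.0/7811.3 = 0.73176; exp(−0.73176) = 0.48106.
P = 760 × 0.48106 = 365.61 mmHg.

P ≈ 365.6 mmHg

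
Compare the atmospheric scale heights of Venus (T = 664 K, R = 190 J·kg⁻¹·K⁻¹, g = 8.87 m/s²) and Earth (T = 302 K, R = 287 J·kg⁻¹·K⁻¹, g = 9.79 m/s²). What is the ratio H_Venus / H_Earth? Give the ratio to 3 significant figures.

H = RT/g for each body.
H_Venus = 190 × 664 / 8.87 = 14223 m.
H_Earth = 287 × 302 / 9.79 = 8853.3 m.
H_Venus/H_Earth = 14223/8853.3 = 1.6065.

H_Venus/H_Earth ≈ 1.61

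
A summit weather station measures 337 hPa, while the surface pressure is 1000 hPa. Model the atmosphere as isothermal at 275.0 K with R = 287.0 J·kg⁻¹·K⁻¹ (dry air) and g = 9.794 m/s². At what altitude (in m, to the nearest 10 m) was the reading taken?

Scale height: H = RT/g = 287.0 × 275.0 / 9.794 = 8058.5 m.
Invert the barometric formula: z = H ln(P₀/P).
P₀/P = 1000/337 = 2.9674; ln(2.9674) = 1.0877.
z = 8058.5 × 1.0877 = 8765.2 m.

z ≈ 8770 m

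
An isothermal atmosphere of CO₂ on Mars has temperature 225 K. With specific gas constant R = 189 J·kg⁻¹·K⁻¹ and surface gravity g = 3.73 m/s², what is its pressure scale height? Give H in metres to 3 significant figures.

The scale height of an isothermal atmosphere is H = RT/g.
H = 189 × 225 / 3.73 = 42525/3.73 = 11401 m.

H ≈ 11400 m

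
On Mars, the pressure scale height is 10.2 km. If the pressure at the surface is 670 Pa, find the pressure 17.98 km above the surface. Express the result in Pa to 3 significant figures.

Barometric formula: P = P₀ exp(−z/H).
z/H = 17980/10200 = 1.7627; exp(−1.7627) = 0.17158.
P = 670 × 0.17158 = 114.96 Pa.

P ≈ 115 Pa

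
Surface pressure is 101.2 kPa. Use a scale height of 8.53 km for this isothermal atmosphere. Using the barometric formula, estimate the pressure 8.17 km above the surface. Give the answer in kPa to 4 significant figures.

P ≈ 38.83 kPa

Barometric formula: P = P₀ exp(−z/H).
z/H = 8170.0/8530.0 = 0.95780; exp(−0.95780) = 0.38374.
P = 101.2 × 0.38374 = 38.834 kPa.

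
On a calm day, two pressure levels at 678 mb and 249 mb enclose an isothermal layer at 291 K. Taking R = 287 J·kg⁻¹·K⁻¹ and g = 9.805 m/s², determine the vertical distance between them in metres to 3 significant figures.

Hypsometric equation: Δz = (R T̄/g) ln(P₁/P₂).
R T̄/g = 287 × 291 / 9.805 = 8517.8 m.
ln(678/249) = ln(2.7229) = 1.0017.
Δz = 8517.8 × 1.0017 = 8532.3 m.

Δz ≈ 8530 m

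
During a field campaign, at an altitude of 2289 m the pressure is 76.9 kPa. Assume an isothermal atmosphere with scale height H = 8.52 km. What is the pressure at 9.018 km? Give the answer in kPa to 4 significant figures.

P ≈ 34.91 kPa

Between two levels, P₂ = P₁ exp(−Δz/H) with Δz = z₂ − z₁.
Δz = 9018.0 − 2289.0 = 6729.0 m; Δz/H = 6729.0/8520.0 = 0.78979.
P₂ = 76.9 × exp(−0.78979) = 76.9 × 0.45394 = 34.908 kPa.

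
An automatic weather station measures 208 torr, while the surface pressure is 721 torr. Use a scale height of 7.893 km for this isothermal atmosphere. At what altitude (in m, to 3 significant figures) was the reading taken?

Invert the barometric formula: z = H ln(P₀/P).
P₀/P = 721/208 = 3.4663; ln(3.4663) = 1.2431.
z = 7893.0 × 1.2431 = 9811.8 m.

z ≈ 9810 m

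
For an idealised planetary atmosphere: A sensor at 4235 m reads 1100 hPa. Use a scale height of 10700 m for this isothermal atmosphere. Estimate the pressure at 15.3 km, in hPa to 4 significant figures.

P ≈ 391.1 hPa

Between two levels, P₂ = P₁ exp(−Δz/H) with Δz = z₂ − z₁.
Δz = 15300 − 4235.0 = 11065 m; Δz/H = 11065/10700 = 1.0341.
P₂ = 1100 × exp(−1.0341) = 1100 × 0.35555 = 391.10 hPa.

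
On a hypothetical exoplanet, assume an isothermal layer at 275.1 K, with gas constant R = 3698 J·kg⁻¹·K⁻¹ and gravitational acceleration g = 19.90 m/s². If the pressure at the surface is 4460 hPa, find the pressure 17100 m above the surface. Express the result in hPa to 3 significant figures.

Scale height: H = RT/g = 3698 × 275.1 / 19.90 = 51122 m.
Barometric formula: P = P₀ exp(−z/H).
z/H = 17100/51122 = 0.33449; exp(−0.33449) = 0.71570.
P = 4460 × 0.71570 = 3192.0 hPa.

P ≈ 3190 hPa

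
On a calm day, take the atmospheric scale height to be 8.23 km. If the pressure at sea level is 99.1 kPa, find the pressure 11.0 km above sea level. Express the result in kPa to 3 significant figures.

Barometric formula: P = P₀ exp(−z/H).
z/H = 11000/8230.0 = 1.3366; exp(−1.3366) = 0.26274.
P = 99.1 × 0.26274 = 26.038 kPa.

P ≈ 26.0 kPa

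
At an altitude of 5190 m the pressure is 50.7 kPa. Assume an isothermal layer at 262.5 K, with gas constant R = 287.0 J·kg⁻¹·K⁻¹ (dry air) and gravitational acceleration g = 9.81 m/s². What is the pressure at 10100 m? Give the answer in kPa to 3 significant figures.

Scale height: H = RT/g = 287.0 × 262.5 / 9.81 = 7679.7 m.
Between two levels, P₂ = P₁ exp(−Δz/H) with Δz = z₂ − z₁.
Δz = 10100 − 5190.0 = 4910.0 m; Δz/H = 4910.0/7679.7 = 0.63935.
P₂ = 50.7 × exp(−0.63935) = 50.7 × 0.52764 = 26.751 kPa.

P ≈ 26.8 kPa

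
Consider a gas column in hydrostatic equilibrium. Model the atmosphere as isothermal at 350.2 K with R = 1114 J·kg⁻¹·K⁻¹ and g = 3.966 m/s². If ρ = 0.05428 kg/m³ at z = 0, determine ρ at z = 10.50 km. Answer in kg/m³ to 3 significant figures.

ρ ≈ 0.0488 kg/m³

Scale height: H = RT/g = 1114 × 350.2 / 3.966 = 98367 m.
In an isothermal atmosphere, density decays like pressure: ρ = ρ₀ exp(−z/H).
z/H = 10500/98367 = 0.10674; exp(−0.10674) = 0.89876.
ρ = 0.05428 × 0.89876 = 0.048785 kg/m³.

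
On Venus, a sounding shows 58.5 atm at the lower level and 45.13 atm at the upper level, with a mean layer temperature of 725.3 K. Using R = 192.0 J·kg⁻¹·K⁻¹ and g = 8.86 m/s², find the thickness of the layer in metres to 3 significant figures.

Δz ≈ 4080 m

Hypsometric equation: Δz = (R T̄/g) ln(P₁/P₂).
R T̄/g = 192.0 × 725.3 / 8.86 = 15718 m.
ln(58.5/45.13) = ln(1.2963) = 0.25951.
Δz = 15718 × 0.25951 = 4079.0 m.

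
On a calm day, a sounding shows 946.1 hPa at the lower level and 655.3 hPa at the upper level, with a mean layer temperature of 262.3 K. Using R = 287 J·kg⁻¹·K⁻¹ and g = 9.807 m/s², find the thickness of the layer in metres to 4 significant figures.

Δz ≈ 2819 m

Hypsometric equation: Δz = (R T̄/g) ln(P₁/P₂).
R T̄/g = 287 × 262.3 / 9.807 = 7676.2 m.
ln(946.1/655.3) = ln(1.4438) = 0.36728.
Δz = 7676.2 × 0.36728 = 2819.3 m.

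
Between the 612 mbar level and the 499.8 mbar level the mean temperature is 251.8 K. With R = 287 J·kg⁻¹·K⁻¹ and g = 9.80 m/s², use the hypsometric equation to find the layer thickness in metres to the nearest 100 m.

Hypsometric equation: Δz = (R T̄/g) ln(P₁/P₂).
R T̄/g = 287 × 251.8 / 9.80 = 7374.1 m.
ln(612/499.8) = ln(1.2245) = 0.20253.
Δz = 7374.1 × 0.20253 = 1493.5 m.

Δz ≈ 1500 m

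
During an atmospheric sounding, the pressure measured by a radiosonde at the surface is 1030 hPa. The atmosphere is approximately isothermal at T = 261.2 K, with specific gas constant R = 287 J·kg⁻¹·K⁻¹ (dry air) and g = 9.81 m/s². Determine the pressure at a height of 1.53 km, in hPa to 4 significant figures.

Scale height: H = RT/g = 287 × 261.2 / 9.81 = 7641.6 m.
Barometric formula: P = P₀ exp(−z/H).
z/H = 1530.0/7641.6 = 0.20022; exp(−0.20022) = 0.81855.
P = 1030 × 0.81855 = 843.11 hPa.

P ≈ 843.1 hPa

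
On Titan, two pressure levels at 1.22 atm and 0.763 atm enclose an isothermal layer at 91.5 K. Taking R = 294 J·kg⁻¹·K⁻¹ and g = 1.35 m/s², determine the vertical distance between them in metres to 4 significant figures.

Hypsometric equation: Δz = (R T̄/g) ln(P₁/P₂).
R T̄/g = 294 × 91.5 / 1.35 = 19927 m.
ln(1.22/0.763) = ln(1.5990) = 0.46938.
Δz = 19927 × 0.46938 = 9353.3 m.

Δz ≈ 9353 m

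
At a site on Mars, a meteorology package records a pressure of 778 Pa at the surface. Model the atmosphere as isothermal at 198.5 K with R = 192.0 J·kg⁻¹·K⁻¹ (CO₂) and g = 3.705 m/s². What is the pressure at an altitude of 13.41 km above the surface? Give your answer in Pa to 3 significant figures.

P ≈ 211 Pa

Scale height: H = RT/g = 192.0 × 198.5 / 3.705 = 10287 m.
Barometric formula: P = P₀ exp(−z/H).
z/H = 13410/10287 = 1.3036; exp(−1.3036) = 0.27155.
P = 778 × 0.27155 = 211.27 Pa.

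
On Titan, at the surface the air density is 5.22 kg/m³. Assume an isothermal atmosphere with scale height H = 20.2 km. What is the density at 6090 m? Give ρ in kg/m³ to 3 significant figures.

ρ ≈ 3.86 kg/m³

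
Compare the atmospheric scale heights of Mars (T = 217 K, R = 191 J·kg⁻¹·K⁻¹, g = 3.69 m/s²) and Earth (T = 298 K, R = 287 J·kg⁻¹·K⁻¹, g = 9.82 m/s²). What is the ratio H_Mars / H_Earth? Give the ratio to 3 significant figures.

H = RT/g for each body.
H_Mars = 191 × 217 / 3.69 = 11232 m.
H_Earth = 287 × 298 / 9.82 = 8709.4 m.
H_Mars/H_Earth = 11232/8709.4 = 1.2896.

H_Mars/H_Earth ≈ 1.29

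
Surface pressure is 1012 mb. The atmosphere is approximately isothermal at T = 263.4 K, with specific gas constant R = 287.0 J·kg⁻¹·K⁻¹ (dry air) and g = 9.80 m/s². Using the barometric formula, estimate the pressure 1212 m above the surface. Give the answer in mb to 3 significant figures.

Scale height: H = RT/g = 287.0 × 263.4 / 9.80 = 7713.9 m.
Barometric formula: P = P₀ exp(−z/H).
z/H = 1212.0/7713.9 = 0.15712; exp(−0.15712) = 0.85460.
P = 1012 × 0.85460 = 864.86 mb.

P ≈ 865 mb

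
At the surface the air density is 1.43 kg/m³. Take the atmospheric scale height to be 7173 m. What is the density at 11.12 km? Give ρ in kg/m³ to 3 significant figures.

ρ ≈ 0.303 kg/m³

In an isothermal atmosphere, density decays like pressure: ρ = ρ₀ exp(−z/H).
z/H = 11120/7173.0 = 1.5503; exp(−1.5503) = 0.21218.
ρ = 1.43 × 0.21218 = 0.30342 kg/m³.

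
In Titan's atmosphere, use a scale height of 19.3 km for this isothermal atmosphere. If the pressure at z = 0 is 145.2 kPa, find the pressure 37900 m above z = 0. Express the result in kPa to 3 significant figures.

Barometric formula: P = P₀ exp(−z/H).
z/H = 37900/19300 = 1.9637; exp(−1.9637) = 0.14034.
P = 145.2 × 0.14034 = 20.377 kPa.

P ≈ 20.4 kPa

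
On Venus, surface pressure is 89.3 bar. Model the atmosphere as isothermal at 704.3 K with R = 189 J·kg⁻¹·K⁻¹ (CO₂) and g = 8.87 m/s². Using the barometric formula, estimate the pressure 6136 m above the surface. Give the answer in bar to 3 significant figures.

Scale height: H = RT/g = 189 × 704.3 / 8.87 = 15007 m.
Barometric formula: P = P₀ exp(−z/H).
z/H = 6136.0/15007 = 0.40888; exp(−0.40888) = 0.66439.
P = 89.3 × 0.66439 = 59.330 bar.

P ≈ 59.3 bar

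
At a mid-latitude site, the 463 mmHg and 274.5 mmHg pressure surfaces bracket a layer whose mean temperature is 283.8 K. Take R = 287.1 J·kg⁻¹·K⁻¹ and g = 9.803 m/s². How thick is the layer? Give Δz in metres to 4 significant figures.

Δz ≈ 4345 m

Hypsometric equation: Δz = (R T̄/g) ln(P₁/P₂).
R T̄/g = 287.1 × 283.8 / 9.803 = 8311.6 m.
ln(463/274.5) = ln(1.6867) = 0.52277.
Δz = 8311.6 × 0.52277 = 4345.1 m.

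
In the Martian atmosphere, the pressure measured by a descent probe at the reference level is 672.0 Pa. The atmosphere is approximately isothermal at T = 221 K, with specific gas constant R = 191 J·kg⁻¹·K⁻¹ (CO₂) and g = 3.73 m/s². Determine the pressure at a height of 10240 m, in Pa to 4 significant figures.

Scale height: H = RT/g = 191 × 221 / 3.73 = 11317 m.
Barometric formula: P = P₀ exp(−z/H).
z/H = 10240/11317 = 0.90483; exp(−0.90483) = 0.40461.
P = 672.0 × 0.40461 = 271.90 Pa.

P ≈ 271.9 Pa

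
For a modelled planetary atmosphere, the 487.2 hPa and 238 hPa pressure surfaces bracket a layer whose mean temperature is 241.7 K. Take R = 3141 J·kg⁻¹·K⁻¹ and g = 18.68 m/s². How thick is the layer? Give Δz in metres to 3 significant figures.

Hypsometric equation: Δz = (R T̄/g) ln(P₁/P₂).
R T̄/g = 3141 × 241.7 / 18.68 = 40641 m.
ln(487.2/238) = ln(2.0471) = 0.71642.
Δz = 40641 × 0.71642 = 29116 m.

Δz ≈ 29100 m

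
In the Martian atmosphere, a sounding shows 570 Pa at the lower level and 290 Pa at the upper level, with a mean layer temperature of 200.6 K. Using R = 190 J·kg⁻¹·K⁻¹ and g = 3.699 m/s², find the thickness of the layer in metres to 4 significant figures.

Hypsometric equation: Δz = (R T̄/g) ln(P₁/P₂).
R T̄/g = 190 × 200.6 / 3.699 = 10304 m.
ln(570/290) = ln(1.9655) = 0.67575.
Δz = 10304 × 0.67575 = 6962.9 m.

Δz ≈ 6963 m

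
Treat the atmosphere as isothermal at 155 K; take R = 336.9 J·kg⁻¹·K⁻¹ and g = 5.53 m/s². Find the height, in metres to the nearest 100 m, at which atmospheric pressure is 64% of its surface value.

Scale height: H = RT/g = 336.9 × 155 / 5.53 = 9442.9 m.
Set P/P₀ = exp(−z/H) = 0.64, so z = −H ln(0.64).
−ln(0.64) = 0.44629; z = 9442.9 × 0.44629 = 4214.3 m.

z ≈ 4200 m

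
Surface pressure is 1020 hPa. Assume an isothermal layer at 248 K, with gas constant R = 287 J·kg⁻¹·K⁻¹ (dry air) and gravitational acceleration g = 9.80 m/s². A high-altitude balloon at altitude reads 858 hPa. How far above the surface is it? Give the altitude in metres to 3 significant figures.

z ≈ 1260 m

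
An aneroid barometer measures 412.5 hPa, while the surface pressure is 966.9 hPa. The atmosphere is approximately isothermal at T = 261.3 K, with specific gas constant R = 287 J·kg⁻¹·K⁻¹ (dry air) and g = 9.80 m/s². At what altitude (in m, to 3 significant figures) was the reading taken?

Scale height: H = RT/g = 287 × 261.3 / 9.80 = 7652.4 m.
Invert the barometric formula: z = H ln(P₀/P).
P₀/P = 966.9/412.5 = 2.3440; ln(2.3440) = 0.85186.
z = 7652.4 × 0.85186 = 6518.8 m.

z ≈ 6520 m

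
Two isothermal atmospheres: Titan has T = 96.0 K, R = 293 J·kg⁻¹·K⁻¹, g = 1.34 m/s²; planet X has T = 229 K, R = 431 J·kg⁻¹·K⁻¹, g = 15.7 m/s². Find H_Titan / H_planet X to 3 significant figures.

H = RT/g for each body.
H_Titan = 293 × 96.0 / 1.34 = 20991 m.
H_planet X = 431 × 229 / 15.7 = 6286.6 m.
H_Titan/H_planet X = 20991/6286.6 = 3.3390.

H_Titan/H_planet X ≈ 3.34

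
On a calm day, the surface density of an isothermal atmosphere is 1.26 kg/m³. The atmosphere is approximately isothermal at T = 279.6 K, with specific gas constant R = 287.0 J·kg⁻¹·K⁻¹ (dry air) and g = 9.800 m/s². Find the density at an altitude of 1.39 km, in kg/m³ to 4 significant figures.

Scale height: H = RT/g = 287.0 × 279.6 / 9.800 = 8188.3 m.
In an isothermal atmosphere, density decays like pressure: ρ = ρ₀ exp(−z/H).
z/H = 1390.0/8188.3 = 0.16975; exp(−0.16975) = 0.84388.
ρ = 1.26 × 0.84388 = 1.0633 kg/m³.

ρ ≈ 1.063 kg/m³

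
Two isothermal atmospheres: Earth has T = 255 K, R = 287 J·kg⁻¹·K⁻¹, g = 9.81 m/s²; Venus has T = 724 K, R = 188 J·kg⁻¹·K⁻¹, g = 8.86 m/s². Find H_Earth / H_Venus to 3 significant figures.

H = RT/g for each body.
H_Earth = 287 × 255 / 9.81 = 7460.2 m.
H_Venus = 188 × 724 / 8.86 = 15363 m.
H_Earth/H_Venus = 7460.2/15363 = 0.48560.

H_Earth/H_Venus ≈ 0.486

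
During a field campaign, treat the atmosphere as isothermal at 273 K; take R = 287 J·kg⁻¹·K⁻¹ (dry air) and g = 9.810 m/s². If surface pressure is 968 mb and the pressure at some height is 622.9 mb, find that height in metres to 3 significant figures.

z ≈ 3520 m

Scale height: H = RT/g = 287 × 273 / 9.810 = 7986.9 m.
Invert the barometric formula: z = H ln(P₀/P).
P₀/P = 968/622.9 = 1.5540; ln(1.5540) = 0.44083.
z = 7986.9 × 0.44083 = 3520.9 m.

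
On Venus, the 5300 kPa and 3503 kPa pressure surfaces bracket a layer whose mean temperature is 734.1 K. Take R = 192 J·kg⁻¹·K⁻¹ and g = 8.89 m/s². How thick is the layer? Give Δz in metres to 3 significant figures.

Δz ≈ 6570 m

Hypsometric equation: Δz = (R T̄/g) ln(P₁/P₂).
R T̄/g = 192 × 734.1 / 8.89 = 15855 m.
ln(5300/3503) = ln(1.5130) = 0.41409.
Δz = 15855 × 0.41409 = 6565.4 m.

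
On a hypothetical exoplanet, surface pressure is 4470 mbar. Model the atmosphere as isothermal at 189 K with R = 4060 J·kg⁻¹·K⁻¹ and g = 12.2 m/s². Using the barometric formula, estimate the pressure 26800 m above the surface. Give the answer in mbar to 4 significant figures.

Scale height: H = RT/g = 4060 × 189 / 12.2 = 62897 m.
Barometric formula: P = P₀ exp(−z/H).
z/H = 26800/62897 = 0.42609; exp(−0.42609) = 0.65306.
P = 4470 × 0.65306 = 2919.2 mbar.

P ≈ 2919 mbar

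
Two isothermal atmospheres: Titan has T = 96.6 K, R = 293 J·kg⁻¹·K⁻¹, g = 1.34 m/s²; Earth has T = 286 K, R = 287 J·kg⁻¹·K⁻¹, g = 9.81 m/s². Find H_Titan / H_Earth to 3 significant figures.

H = RT/g for each body.
H_Titan = 293 × 96.6 / 1.34 = 21122 m.
H_Earth = 287 × 286 / 9.81 = 8367.2 m.
H_Titan/H_Earth = 21122/8367.2 = 2.5244.

H_Titan/H_Earth ≈ 2.52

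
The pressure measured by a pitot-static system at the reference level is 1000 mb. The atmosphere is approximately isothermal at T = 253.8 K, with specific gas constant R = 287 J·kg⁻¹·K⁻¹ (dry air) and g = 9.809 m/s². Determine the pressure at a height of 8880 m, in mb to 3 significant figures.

Scale height: H = RT/g = 287 × 253.8 / 9.809 = 7425.9 m.
Barometric formula: P = P₀ exp(−z/H).
z/H = 8880.0/7425.9 = 1.1958; exp(−1.1958) = 0.30246.
P = 1000 × 0.30246 = 302.46 mb.

P ≈ 302 mb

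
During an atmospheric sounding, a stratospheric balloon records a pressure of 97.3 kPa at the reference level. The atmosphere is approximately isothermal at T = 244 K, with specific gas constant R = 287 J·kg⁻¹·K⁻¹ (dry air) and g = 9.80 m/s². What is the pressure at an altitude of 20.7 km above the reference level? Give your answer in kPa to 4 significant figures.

Scale height: H = RT/g = 287 × 244 / 9.80 = 7145.7 m.
Barometric formula: P = P₀ exp(−z/H).
z/H = 20700/7145.7 = 2.8968; exp(−2.8968) = 0.055200.
P = 97.3 × 0.055200 = 5.3710 kPa.

P ≈ 5.371 kPa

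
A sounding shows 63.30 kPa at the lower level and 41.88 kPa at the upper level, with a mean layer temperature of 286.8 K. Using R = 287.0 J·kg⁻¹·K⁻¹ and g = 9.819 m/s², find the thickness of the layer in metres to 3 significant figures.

Δz ≈ 3460 m

Hypsometric equation: Δz = (R T̄/g) ln(P₁/P₂).
R T̄/g = 287.0 × 286.8 / 9.819 = 8382.9 m.
ln(63.30/41.88) = ln(1.5115) = 0.41310.
Δz = 8382.9 × 0.41310 = 3463.0 m.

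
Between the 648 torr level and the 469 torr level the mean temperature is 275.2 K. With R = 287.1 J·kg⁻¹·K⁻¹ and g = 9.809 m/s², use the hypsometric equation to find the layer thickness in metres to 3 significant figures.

Δz ≈ 2600 m

Hypsometric equation: Δz = (R T̄/g) ln(P₁/P₂).
R T̄/g = 287.1 × 275.2 / 9.809 = 8054.8 m.
ln(648/469) = ln(1.3817) = 0.32331.
Δz = 8054.8 × 0.32331 = 2604.2 m.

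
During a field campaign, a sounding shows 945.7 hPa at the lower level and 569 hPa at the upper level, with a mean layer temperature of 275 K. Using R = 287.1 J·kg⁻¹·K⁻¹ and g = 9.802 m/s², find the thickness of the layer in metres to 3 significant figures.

Hypsometric equation: Δz = (R T̄/g) ln(P₁/P₂).
R T̄/g = 287.1 × 275 / 9.802 = 8054.7 m.
ln(945.7/569) = ln(1.6620) = 0.50802.
Δz = 8054.7 × 0.50802 = 4091.9 m.

Δz ≈ 4090 m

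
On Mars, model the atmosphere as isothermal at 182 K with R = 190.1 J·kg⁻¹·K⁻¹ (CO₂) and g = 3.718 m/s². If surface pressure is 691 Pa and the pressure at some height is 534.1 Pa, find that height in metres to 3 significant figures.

Scale height: H = RT/g = 190.1 × 182 / 3.718 = 9305.6 m.
Invert the barometric formula: z = H ln(P₀/P).
P₀/P = 691/534.1 = 1.2938; ln(1.2938) = 0.25758.
z = 9305.6 × 0.25758 = 2396.9 m.

z ≈ 2400 m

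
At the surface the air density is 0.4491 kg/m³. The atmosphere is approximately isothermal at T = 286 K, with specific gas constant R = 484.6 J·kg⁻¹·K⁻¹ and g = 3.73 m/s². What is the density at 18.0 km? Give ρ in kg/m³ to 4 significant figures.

ρ ≈ 0.2767 kg/m³

Scale height: H = RT/g = 484.6 × 286 / 3.73 = 37157 m.
In an isothermal atmosphere, density decays like pressure: ρ = ρ₀ exp(−z/H).
z/H = 18000/37157 = 0.48443; exp(−0.48443) = 0.61605.
ρ = 0.4491 × 0.61605 = 0.27667 kg/m³.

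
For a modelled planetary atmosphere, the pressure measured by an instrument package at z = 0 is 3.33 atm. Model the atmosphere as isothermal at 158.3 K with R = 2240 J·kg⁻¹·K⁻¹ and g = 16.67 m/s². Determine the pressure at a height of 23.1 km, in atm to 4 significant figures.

P ≈ 1.124 atm

Scale height: H = RT/g = 2240 × 158.3 / 16.67 = 21271 m.
Barometric formula: P = P₀ exp(−z/H).
z/H = 23100/21271 = 1.0860; exp(−1.0860) = 0.33756.
P = 3.33 × 0.33756 = 1.1241 atm.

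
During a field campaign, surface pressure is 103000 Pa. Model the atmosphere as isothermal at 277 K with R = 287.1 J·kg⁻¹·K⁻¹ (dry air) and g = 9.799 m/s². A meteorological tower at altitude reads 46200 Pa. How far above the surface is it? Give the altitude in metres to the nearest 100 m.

z ≈ 6500 m

Scale height: H = RT/g = 287.1 × 277 / 9.799 = 8115.8 m.
Invert the barometric formula: z = H ln(P₀/P).
P₀/P = 103000/46200 = 2.2294; ln(2.2294) = 0.80173.
z = 8115.8 × 0.80173 = 6506.7 m.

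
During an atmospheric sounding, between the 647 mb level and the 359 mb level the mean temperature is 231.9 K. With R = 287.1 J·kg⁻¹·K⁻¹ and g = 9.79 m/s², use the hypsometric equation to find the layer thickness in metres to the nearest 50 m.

Hypsometric equation: Δz = (R T̄/g) ln(P₁/P₂).
R T̄/g = 287.1 × 231.9 / 9.79 = 6800.7 m.
ln(647/359) = ln(1.8022) = 0.58901.
Δz = 6800.7 × 0.58901 = 4005.7 m.

Δz ≈ 4000 m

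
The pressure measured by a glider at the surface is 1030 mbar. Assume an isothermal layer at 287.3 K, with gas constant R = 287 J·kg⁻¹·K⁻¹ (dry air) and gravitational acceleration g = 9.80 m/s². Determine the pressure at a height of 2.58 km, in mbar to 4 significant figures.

P ≈ 758.0 mbar

Scale height: H = RT/g = 287 × 287.3 / 9.80 = 8413.8 m.
Barometric formula: P = P₀ exp(−z/H).
z/H = 2580.0/8413.8 = 0.30664; exp(−0.30664) = 0.73592.
P = 1030 × 0.73592 = 758.00 mbar.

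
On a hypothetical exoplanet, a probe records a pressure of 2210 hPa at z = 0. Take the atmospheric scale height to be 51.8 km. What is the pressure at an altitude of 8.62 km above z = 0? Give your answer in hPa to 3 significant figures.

P ≈ 1870 hPa

Barometric formula: P = P₀ exp(−z/H).
z/H = 8620.0/51800 = 0.16641; exp(−0.16641) = 0.84670.
P = 2210 × 0.84670 = 1871.2 hPa.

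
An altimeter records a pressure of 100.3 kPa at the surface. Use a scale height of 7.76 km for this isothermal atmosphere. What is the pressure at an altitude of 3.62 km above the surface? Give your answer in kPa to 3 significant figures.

P ≈ 62.9 kPa

Barometric formula: P = P₀ exp(−z/H).
z/H = 3620.0/7760.0 = 0.46649; exp(−0.46649) = 0.62720.
P = 100.3 × 0.62720 = 62.908 kPa.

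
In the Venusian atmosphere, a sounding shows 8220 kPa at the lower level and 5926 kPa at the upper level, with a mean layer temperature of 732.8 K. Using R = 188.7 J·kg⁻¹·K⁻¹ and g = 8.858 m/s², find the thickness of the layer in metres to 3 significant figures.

Hypsometric equation: Δz = (R T̄/g) ln(P₁/P₂).
R T̄/g = 188.7 × 732.8 / 8.858 = 15611 m.
ln(8220/5926) = ln(1.3871) = 0.32722.
Δz = 15611 × 0.32722 = 5108.2 m.

Δz ≈ 5110 m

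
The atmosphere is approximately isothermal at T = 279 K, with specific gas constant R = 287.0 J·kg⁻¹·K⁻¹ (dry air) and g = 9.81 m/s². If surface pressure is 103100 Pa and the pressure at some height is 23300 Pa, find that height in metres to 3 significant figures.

z ≈ 12100 m

Scale height: H = RT/g = 287.0 × 279 / 9.81 = 8162.4 m.
Invert the barometric formula: z = H ln(P₀/P).
P₀/P = 103100/23300 = 4.4249; ln(4.4249) = 1.4872.
z = 8162.4 × 1.4872 = 12139 m.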